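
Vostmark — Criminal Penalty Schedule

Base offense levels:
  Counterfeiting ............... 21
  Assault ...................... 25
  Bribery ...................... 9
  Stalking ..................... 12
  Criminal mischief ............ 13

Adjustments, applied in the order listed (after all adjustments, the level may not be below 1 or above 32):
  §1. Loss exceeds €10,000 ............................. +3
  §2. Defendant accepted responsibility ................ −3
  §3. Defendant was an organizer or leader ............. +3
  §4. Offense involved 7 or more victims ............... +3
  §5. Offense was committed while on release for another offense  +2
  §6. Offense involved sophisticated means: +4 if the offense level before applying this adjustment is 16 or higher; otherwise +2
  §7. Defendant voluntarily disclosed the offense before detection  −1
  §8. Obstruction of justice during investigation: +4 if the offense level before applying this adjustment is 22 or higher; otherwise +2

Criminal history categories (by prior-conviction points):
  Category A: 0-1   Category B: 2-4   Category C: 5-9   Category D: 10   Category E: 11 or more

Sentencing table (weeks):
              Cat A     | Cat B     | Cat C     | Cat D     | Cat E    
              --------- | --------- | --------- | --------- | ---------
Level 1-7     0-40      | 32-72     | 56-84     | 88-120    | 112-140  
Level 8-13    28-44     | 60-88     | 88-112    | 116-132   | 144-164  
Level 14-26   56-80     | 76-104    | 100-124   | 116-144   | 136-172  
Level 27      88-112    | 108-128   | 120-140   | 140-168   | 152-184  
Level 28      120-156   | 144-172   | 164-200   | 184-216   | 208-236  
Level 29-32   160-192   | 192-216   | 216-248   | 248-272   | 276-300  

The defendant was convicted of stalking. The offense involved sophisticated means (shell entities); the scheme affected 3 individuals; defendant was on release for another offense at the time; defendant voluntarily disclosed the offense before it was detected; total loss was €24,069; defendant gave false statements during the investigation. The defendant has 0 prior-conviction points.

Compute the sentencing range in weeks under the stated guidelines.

Base offense level for stalking: 12.
§1 applies: 12 + 3 = 15.
§5 applies: 15 + 2 = 17.
§6 applies (level before this adjustment is 17 ≥ 16, so +4): 17 + 4 = 21.
§7 applies: 21 − 1 = 20.
§8 applies (level before this adjustment is 20 < 22, so +2): 20 + 2 = 22.
Final offense level: 22.
Criminal history: 0 prior points → Category A (0-1).
Level 22 falls in the 14-26 band.
Grid: Level 14-26 × Category A = 56-80 weeks.

56-80 weeks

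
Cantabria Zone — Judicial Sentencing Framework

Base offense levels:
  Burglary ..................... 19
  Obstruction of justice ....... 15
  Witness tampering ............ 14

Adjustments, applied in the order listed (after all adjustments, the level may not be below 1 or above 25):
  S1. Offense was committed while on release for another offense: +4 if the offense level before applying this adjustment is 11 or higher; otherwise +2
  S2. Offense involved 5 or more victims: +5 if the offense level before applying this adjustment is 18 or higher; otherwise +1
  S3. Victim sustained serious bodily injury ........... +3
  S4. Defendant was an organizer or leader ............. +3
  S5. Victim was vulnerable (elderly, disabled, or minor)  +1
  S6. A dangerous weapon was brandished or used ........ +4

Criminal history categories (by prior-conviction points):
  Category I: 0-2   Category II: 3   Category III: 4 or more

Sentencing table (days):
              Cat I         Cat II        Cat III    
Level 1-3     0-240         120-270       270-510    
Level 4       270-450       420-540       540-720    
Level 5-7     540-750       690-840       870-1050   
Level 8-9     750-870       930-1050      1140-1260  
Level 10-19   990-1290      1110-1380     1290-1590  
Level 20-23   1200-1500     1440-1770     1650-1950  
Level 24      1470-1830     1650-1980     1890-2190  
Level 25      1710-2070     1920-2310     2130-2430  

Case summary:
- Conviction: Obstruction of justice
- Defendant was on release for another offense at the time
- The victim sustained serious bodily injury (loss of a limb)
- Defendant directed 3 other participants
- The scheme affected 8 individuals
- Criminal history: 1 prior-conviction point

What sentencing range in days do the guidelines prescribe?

1710-2070 days

Base offense level for obstruction of justice: 15.
S1 applies (level before this adjustment is 15 ≥ 11, so +4): 15 + 4 = 19.
S2 applies (level before this adjustment is 19 ≥ 18, so +5): 19 + 5 = 24.
S3 applies: 24 + 3 = 27.
S4 applies: 27 + 3 = 30.
S6 does not apply.
Level 30 exceeds the maximum of 25; capped at 25.
Final offense level: 25.
Criminal history: 1 prior point → Category I (0-2).
Level 25 falls in the 25 band.
Grid: Level 25 × Category I = 1710-2070 days.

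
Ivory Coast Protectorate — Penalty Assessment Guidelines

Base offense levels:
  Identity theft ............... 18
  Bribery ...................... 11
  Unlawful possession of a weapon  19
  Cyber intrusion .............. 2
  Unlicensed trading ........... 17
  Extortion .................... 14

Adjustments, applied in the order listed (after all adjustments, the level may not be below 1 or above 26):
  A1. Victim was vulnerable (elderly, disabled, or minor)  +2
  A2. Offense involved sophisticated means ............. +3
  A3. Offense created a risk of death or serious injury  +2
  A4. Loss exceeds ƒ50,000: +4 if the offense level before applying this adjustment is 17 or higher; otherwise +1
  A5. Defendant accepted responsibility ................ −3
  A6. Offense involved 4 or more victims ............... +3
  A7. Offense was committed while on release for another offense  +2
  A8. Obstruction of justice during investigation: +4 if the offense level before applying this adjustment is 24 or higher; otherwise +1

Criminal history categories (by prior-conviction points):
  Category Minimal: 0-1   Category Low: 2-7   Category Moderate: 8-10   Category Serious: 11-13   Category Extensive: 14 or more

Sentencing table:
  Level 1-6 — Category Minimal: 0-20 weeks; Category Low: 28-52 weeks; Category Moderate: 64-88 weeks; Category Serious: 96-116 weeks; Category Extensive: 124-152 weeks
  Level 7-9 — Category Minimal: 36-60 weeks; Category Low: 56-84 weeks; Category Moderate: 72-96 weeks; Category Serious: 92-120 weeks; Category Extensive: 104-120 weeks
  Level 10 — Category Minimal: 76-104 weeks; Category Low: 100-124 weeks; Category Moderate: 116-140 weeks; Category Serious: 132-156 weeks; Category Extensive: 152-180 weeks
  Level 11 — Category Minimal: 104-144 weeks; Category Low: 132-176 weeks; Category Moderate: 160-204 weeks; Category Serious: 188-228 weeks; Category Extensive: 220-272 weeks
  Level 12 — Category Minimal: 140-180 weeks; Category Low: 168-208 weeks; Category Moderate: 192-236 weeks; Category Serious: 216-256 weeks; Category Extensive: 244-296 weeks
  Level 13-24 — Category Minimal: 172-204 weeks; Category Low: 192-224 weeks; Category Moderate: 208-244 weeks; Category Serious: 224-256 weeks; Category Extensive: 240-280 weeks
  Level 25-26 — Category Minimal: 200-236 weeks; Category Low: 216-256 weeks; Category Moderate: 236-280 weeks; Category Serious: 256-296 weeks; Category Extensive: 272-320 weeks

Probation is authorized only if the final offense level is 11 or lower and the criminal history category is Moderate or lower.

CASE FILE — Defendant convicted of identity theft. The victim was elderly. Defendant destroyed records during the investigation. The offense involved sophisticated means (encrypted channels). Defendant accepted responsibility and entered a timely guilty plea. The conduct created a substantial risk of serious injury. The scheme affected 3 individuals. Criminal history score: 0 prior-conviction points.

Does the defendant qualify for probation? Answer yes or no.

No

Base offense level for identity theft: 18.
A1 applies: 18 + 2 = 20.
A2 applies: 20 + 3 = 23.
A3 applies: 23 + 2 = 25.
A5 applies: 25 − 3 = 22.
A8 applies (level before this adjustment is 22 < 24, so +1): 22 + 1 = 23.
Final offense level: 23.
Criminal history: 0 prior points → Category Minimal (0-1).
Level 23 falls in the 13-24 band.
Grid: Level 13-24 × Category Minimal = 172-204 weeks.
Probation check: level 23 > 11 and category Minimal ≤ Moderate → not eligible.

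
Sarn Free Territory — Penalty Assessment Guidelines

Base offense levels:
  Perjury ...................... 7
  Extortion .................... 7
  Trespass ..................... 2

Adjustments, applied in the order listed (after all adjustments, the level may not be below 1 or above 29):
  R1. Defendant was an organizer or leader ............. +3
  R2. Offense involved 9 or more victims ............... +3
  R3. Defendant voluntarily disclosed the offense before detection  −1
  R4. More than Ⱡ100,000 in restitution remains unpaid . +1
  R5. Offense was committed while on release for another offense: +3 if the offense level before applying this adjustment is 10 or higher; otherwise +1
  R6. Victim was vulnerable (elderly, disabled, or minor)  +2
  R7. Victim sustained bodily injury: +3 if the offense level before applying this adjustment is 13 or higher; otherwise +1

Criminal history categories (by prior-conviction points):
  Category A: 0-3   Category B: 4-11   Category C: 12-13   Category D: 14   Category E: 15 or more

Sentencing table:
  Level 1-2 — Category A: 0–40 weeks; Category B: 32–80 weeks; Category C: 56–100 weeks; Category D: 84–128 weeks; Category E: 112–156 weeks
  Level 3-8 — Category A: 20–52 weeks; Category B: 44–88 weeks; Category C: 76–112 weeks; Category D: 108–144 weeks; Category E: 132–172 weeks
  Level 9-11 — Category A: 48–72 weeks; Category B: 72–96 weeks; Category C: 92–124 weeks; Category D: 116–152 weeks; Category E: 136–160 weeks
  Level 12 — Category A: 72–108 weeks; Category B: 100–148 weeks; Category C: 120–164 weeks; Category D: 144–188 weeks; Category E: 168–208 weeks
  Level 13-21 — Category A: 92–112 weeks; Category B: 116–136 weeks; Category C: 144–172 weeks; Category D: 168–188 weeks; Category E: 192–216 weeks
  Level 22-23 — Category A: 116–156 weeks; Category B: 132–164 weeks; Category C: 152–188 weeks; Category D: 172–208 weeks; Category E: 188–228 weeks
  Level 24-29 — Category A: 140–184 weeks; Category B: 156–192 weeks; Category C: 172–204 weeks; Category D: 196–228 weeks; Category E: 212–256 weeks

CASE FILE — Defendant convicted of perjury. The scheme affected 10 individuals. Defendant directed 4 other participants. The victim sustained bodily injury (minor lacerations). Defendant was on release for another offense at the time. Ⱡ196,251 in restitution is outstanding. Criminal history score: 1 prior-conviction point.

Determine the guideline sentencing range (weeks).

Base offense level for perjury: 7.
R1 applies: 7 + 3 = 10.
R2 applies: 10 + 3 = 13.
R4 applies: 13 + 1 = 14.
R5 applies (level before this adjustment is 14 ≥ 10, so +3): 14 + 3 = 17.
R6 does not apply.
R7 applies (level before this adjustment is 17 ≥ 13, so +3): 17 + 3 = 20.
Final offense level: 20.
Criminal history: 1 prior point → Category A (0-3).
Level 20 falls in the 13-21 band.
Grid: Level 13-21 × Category A = 92-112 weeks.

92-112 weeks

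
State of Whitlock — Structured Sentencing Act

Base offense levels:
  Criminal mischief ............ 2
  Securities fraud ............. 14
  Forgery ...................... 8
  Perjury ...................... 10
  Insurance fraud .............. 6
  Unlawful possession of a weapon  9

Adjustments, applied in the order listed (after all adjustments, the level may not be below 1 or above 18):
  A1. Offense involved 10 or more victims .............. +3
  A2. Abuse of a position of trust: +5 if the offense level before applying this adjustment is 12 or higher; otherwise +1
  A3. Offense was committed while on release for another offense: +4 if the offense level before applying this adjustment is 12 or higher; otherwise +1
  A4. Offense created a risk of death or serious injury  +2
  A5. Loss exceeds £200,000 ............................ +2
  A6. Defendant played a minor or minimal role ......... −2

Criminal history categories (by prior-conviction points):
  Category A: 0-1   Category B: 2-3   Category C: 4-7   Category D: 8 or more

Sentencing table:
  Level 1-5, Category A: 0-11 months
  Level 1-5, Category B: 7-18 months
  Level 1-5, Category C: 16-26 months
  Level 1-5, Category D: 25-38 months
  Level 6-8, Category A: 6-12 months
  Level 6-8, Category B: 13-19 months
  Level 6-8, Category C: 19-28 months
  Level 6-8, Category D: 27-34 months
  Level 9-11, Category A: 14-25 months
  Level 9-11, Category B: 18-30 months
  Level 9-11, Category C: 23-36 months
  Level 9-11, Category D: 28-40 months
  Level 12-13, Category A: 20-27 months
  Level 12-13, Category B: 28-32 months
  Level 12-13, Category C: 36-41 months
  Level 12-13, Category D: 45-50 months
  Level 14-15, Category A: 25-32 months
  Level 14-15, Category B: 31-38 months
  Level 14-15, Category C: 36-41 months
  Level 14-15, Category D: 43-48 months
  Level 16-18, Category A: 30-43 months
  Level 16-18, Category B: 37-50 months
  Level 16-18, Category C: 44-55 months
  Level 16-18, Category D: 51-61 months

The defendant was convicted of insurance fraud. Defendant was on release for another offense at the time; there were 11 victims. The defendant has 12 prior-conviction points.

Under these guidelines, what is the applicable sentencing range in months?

Base offense level for insurance fraud: 6.
A1 applies: 6 + 3 = 9.
A2 does not apply.
A3 applies (level before this adjustment is 9 < 12, so +1): 9 + 1 = 10.
A5 does not apply.
Final offense level: 10.
Criminal history: 12 prior points → Category D (8+).
Level 10 falls in the 9-11 band.
Grid: Level 9-11 × Category D = 28-40 months.

28-40 months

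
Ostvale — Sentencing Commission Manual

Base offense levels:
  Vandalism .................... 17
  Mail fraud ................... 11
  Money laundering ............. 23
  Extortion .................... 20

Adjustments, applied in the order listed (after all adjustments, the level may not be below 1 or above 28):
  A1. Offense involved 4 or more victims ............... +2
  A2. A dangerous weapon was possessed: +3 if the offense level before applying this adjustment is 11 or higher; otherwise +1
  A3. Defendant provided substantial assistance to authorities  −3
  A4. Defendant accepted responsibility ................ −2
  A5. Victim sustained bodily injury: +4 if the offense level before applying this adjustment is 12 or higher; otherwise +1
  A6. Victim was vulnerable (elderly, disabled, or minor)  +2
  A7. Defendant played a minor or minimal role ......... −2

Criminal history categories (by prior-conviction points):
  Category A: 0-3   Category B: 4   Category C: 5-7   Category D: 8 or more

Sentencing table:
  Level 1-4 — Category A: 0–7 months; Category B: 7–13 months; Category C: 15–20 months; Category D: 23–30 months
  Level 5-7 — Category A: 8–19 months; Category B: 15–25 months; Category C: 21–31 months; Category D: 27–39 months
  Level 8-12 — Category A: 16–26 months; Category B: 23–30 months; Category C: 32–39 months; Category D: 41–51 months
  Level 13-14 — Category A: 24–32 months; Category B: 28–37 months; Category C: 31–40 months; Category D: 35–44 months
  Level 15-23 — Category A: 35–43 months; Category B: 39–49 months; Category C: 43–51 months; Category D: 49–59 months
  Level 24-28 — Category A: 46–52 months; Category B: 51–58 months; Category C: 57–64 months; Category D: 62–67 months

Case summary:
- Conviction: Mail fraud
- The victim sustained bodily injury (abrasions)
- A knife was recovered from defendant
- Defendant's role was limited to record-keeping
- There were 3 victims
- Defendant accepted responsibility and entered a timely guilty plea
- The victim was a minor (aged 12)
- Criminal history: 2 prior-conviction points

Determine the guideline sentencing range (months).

Base offense level for mail fraud: 11.
A2 applies (level before this adjustment is 11 ≥ 11, so +3): 11 + 3 = 14.
A4 applies: 14 − 2 = 12.
A5 applies (level before this adjustment is 12 ≥ 12, so +4): 12 + 4 = 16.
A6 applies: 16 + 2 = 18.
A7 applies: 18 − 2 = 16.
Final offense level: 16.
Criminal history: 2 prior points → Category A (0-3).
Level 16 falls in the 15-23 band.
Grid: Level 15-23 × Category A = 35-43 months.

35-43 months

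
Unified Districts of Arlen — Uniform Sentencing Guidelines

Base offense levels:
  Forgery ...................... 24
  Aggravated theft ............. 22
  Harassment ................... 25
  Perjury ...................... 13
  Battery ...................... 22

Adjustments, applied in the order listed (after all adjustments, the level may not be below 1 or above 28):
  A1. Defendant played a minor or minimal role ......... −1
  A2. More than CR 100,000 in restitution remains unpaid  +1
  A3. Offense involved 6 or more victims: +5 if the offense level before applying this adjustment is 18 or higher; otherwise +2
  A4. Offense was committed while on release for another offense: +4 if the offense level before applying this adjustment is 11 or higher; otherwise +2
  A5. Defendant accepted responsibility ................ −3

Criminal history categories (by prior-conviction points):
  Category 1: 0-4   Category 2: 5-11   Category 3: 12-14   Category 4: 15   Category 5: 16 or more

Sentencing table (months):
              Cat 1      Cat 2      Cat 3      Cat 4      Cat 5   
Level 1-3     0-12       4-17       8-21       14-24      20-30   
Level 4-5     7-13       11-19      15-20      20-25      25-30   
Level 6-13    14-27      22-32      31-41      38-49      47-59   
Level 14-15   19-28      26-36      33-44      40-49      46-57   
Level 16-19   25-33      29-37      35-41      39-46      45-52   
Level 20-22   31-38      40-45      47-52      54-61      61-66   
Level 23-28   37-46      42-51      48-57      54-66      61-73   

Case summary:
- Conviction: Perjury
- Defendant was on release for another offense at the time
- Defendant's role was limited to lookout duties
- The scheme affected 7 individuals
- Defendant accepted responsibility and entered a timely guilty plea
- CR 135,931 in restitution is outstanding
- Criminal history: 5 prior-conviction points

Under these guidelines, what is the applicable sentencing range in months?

29-37 months

Base offense level for perjury: 13.
A1 applies: 13 − 1 = 12.
A2 applies: 12 + 1 = 13.
A3 applies (level before this adjustment is 13 < 18, so +2): 13 + 2 = 15.
A4 applies (level before this adjustment is 15 ≥ 11, so +4): 15 + 4 = 19.
A5 applies: 19 − 3 = 16.
Final offense level: 16.
Criminal history: 5 prior points → Category 2 (5-11).
Level 16 falls in the 16-19 band.
Grid: Level 16-19 × Category 2 = 29-37 months.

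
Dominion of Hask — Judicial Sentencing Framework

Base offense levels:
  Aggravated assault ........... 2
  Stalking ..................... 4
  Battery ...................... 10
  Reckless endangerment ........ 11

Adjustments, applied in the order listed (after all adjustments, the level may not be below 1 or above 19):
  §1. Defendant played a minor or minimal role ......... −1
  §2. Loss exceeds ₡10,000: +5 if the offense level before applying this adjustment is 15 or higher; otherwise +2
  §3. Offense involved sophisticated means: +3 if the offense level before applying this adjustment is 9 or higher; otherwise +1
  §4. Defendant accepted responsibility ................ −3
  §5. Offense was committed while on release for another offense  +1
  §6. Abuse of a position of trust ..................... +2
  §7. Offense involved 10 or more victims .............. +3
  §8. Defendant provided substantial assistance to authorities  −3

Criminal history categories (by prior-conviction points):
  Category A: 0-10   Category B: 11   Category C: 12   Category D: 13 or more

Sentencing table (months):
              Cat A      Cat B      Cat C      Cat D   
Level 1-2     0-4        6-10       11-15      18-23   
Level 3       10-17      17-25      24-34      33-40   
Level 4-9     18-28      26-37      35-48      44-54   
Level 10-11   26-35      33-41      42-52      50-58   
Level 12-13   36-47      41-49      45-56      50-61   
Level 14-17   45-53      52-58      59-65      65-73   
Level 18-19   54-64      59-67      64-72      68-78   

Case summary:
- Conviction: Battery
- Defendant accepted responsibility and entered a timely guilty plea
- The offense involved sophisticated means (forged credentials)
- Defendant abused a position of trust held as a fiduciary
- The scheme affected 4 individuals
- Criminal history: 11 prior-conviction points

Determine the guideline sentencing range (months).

Base offense level for battery: 10.
§2 does not apply.
§3 applies (level before this adjustment is 10 ≥ 9, so +3): 10 + 3 = 13.
§4 applies: 13 − 3 = 10.
§5 does not apply.
§6 applies: 10 + 2 = 12.
Final offense level: 12.
Criminal history: 11 prior points → Category B (11).
Level 12 falls in the 12-13 band.
Grid: Level 12-13 × Category B = 41-49 months.

41-49 months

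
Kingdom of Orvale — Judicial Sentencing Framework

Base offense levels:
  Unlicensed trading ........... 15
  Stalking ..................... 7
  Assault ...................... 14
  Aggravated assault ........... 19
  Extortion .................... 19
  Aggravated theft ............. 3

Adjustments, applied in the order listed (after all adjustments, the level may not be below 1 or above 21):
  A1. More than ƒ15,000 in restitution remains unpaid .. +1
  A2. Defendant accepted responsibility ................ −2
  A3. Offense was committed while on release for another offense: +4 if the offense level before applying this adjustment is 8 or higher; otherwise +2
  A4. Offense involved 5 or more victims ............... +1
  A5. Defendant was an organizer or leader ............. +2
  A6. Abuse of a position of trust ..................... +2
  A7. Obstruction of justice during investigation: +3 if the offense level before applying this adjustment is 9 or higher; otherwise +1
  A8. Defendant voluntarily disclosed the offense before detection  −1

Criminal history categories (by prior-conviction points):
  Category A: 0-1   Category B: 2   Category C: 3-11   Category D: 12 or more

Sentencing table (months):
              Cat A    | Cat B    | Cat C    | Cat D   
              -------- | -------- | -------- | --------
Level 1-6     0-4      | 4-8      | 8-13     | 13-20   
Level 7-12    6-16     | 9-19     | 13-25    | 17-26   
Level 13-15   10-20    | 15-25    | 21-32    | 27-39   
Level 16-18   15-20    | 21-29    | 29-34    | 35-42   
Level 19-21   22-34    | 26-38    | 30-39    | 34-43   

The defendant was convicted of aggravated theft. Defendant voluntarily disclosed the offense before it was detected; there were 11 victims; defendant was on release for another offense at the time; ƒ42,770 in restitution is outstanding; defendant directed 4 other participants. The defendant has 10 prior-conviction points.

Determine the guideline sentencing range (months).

13-25 months

Base offense level for aggravated theft: 3.
A1 applies: 3 + 1 = 4.
A3 applies (level before this adjustment is 4 < 8, so +2): 4 + 2 = 6.
A4 applies: 6 + 1 = 7.
A5 applies: 7 + 2 = 9.
A7 does not apply.
A8 applies: 9 − 1 = 8.
Final offense level: 8.
Criminal history: 10 prior points → Category C (3-11).
Level 8 falls in the 7-12 band.
Grid: Level 7-12 × Category C = 13-25 months.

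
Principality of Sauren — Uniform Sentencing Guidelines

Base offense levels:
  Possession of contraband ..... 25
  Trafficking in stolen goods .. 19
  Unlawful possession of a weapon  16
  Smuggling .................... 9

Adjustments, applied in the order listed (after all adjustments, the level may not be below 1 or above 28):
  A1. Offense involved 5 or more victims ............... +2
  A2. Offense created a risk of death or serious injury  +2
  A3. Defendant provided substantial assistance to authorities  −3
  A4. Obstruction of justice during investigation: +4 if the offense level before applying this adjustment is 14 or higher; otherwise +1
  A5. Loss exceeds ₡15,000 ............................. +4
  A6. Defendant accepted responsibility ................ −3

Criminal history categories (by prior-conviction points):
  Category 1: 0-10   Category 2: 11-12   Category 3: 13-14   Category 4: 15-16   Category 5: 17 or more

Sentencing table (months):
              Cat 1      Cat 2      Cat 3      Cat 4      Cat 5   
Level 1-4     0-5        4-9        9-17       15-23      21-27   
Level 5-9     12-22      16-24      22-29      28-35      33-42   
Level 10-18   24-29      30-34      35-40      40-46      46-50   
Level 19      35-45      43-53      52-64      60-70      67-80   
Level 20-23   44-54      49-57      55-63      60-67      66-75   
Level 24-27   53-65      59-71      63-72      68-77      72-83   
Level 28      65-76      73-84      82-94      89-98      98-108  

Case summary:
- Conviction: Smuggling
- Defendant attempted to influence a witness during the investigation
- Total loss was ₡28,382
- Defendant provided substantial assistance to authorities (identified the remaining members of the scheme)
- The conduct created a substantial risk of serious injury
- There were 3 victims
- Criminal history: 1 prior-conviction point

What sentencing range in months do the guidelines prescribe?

Base offense level for smuggling: 9.
A2 applies: 9 + 2 = 11.
A3 applies: 11 − 3 = 8.
A4 applies (level before this adjustment is 8 < 14, so +1): 8 + 1 = 9.
A5 applies: 9 + 4 = 13.
Final offense level: 13.
Criminal history: 1 prior point → Category 1 (0-10).
Level 13 falls in the 10-18 band.
Grid: Level 10-18 × Category 1 = 24-29 months.

24-29 months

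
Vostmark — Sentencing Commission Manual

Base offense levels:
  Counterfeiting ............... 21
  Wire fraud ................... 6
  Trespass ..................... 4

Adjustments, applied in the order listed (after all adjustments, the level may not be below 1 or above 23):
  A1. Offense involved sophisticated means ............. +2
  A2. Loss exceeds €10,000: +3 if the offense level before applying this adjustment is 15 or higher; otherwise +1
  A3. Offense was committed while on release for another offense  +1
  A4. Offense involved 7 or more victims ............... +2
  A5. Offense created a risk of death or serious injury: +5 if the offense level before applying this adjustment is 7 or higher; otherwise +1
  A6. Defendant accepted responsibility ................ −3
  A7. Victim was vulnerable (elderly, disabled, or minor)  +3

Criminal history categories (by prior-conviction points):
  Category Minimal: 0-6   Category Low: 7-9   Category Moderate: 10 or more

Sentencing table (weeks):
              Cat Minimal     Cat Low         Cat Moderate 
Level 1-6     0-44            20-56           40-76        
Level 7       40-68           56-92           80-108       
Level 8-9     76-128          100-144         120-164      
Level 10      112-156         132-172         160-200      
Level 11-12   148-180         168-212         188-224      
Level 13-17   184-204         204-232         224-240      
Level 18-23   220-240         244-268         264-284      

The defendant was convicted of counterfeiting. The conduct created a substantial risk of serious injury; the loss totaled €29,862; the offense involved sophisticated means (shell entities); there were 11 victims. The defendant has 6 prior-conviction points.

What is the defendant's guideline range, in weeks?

220-240 weeks

Base offense level for counterfeiting: 21.
A1 applies: 21 + 2 = 23.
A2 applies (level before this adjustment is 23 ≥ 15, so +3): 23 + 3 = 26.
A3 does not apply.
A4 applies: 26 + 2 = 28.
A5 applies (level before this adjustment is 28 ≥ 7, so +5): 28 + 5 = 33.
A6 does not apply.
Level 33 exceeds the maximum of 23; capped at 23.
Final offense level: 23.
Criminal history: 6 prior points → Category Minimal (0-6).
Level 23 falls in the 18-23 band.
Grid: Level 18-23 × Category Minimal = 220-240 weeks.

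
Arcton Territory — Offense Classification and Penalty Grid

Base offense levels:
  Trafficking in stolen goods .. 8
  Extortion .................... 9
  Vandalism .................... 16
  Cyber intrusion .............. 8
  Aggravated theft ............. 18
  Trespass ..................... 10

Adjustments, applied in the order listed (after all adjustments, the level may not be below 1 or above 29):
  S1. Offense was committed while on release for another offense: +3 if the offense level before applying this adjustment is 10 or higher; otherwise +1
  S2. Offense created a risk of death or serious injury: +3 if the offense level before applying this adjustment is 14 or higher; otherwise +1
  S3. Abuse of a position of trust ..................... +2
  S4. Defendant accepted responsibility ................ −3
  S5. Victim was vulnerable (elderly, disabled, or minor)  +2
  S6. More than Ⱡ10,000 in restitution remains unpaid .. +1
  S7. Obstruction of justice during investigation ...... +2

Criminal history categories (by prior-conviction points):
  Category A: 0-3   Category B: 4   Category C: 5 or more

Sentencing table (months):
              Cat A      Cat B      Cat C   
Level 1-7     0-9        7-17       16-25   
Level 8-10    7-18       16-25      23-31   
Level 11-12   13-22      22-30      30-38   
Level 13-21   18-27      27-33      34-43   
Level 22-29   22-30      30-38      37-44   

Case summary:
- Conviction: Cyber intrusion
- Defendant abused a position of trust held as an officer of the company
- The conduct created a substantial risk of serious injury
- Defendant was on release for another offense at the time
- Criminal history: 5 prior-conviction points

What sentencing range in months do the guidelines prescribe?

30-38 months

Base offense level for cyber intrusion: 8.
S1 applies (level before this adjustment is 8 < 10, so +1): 8 + 1 = 9.
S2 applies (level before this adjustment is 9 < 14, so +1): 9 + 1 = 10.
S3 applies: 10 + 2 = 12.
S4 does not apply.
S5 does not apply.
S6 does not apply.
Final offense level: 12.
Criminal history: 5 prior points → Category C (5+).
Level 12 falls in the 11-12 band.
Grid: Level 11-12 × Category C = 30-38 months.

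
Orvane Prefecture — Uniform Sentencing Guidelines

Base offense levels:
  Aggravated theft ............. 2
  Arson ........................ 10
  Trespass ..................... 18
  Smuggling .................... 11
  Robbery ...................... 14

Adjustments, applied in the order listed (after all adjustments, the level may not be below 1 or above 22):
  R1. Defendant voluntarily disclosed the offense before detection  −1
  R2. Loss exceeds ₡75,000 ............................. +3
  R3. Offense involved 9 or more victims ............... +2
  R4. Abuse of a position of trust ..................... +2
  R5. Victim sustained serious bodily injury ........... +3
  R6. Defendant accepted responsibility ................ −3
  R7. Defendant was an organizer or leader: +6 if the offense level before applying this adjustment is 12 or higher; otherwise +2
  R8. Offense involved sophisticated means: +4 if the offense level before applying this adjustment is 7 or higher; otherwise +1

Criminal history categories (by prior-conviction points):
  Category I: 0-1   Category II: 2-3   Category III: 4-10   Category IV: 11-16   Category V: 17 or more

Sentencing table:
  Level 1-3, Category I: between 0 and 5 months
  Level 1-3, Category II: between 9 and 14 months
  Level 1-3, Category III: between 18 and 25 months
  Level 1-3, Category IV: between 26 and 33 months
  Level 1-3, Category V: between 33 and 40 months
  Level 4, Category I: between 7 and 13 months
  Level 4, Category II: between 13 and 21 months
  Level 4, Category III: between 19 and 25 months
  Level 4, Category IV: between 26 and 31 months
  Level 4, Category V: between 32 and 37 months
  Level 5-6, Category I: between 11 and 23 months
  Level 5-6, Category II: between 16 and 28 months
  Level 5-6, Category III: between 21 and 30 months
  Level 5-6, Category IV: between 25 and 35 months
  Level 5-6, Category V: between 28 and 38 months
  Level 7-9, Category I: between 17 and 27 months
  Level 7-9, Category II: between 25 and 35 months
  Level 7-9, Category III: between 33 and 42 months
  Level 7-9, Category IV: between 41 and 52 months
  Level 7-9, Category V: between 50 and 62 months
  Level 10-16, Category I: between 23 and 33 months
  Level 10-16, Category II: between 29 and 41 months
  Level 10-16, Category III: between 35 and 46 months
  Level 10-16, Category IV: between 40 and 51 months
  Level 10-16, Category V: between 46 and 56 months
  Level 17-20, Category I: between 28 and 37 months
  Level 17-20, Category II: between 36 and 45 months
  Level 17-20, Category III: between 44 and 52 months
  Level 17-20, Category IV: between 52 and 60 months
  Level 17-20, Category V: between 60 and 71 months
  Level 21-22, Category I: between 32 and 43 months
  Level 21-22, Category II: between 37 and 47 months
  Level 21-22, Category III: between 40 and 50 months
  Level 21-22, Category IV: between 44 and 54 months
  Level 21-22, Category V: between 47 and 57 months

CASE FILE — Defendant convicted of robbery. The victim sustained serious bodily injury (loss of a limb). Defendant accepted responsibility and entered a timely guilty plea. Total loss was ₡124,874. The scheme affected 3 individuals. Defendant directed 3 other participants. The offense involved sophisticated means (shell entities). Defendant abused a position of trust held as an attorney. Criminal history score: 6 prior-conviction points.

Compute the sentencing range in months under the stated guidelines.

40-50 months

Base offense level for robbery: 14.
R2 applies: 14 + 3 = 17.
R3 does not apply.
R4 applies: 17 + 2 = 19.
R5 applies: 19 + 3 = 22.
R6 applies: 22 − 3 = 19.
R7 applies (level before this adjustment is 19 ≥ 12, so +6): 19 + 6 = 25.
R8 applies (level before this adjustment is 25 ≥ 7, so +4): 25 + 4 = 29.
Level 29 exceeds the maximum of 22; capped at 22.
Final offense level: 22.
Criminal history: 6 prior points → Category III (4-10).
Level 22 falls in the 21-22 band.
Grid: Level 21-22 × Category III = 40-50 months.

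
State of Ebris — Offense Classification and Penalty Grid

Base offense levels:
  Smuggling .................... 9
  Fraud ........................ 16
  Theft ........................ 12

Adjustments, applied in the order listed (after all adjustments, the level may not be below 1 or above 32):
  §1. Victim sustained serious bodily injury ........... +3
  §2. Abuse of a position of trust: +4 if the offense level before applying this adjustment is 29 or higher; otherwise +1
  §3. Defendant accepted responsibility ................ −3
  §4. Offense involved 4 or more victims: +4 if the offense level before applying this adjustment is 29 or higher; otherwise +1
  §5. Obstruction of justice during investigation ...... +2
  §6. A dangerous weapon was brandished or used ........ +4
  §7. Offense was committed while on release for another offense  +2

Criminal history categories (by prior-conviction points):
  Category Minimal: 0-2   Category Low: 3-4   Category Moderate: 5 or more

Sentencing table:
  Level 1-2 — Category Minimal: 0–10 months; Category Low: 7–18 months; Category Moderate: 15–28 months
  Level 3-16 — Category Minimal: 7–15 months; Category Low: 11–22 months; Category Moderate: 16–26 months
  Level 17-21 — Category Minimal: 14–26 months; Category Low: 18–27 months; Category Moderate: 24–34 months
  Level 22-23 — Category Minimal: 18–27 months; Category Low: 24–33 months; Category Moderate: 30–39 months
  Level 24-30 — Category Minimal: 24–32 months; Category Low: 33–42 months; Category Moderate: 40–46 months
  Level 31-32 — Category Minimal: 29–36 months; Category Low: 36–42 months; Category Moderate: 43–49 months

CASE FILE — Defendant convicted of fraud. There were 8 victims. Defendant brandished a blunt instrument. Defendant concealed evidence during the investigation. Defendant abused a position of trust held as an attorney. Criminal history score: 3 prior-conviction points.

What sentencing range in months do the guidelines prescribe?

Base offense level for fraud: 16.
§1 does not apply.
§2 applies (level before this adjustment is 16 < 29, so +1): 16 + 1 = 17.
§4 applies (level before this adjustment is 17 < 29, so +1): 17 + 1 = 18.
§5 applies: 18 + 2 = 20.
§6 applies: 20 + 4 = 24.
Final offense level: 24.
Criminal history: 3 prior points → Category Low (3-4).
Level 24 falls in the 24-30 band.
Grid: Level 24-30 × Category Low = 33-42 months.

33-42 months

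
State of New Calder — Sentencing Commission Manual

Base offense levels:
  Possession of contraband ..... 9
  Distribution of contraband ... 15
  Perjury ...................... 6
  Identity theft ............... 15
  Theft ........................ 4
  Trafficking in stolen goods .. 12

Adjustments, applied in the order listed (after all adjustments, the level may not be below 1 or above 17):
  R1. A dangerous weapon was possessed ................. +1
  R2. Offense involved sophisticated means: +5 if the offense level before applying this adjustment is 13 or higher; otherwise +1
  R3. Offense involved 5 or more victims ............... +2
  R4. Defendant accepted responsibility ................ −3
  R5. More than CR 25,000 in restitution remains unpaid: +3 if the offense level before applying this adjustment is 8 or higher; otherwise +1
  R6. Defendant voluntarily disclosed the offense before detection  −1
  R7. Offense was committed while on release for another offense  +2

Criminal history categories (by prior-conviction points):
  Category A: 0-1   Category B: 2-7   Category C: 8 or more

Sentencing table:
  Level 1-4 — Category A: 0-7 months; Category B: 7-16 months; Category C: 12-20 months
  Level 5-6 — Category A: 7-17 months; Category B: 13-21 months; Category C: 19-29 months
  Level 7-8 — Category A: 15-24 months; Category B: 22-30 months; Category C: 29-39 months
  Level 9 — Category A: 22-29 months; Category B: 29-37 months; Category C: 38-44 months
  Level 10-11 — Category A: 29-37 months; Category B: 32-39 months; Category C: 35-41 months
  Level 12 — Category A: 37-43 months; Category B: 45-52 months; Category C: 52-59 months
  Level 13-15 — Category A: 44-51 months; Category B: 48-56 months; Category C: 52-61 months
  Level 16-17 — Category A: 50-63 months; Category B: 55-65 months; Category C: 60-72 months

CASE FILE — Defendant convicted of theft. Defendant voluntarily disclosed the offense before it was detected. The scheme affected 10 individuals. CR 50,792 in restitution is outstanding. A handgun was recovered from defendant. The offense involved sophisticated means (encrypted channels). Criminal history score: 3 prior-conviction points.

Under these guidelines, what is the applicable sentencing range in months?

32-39 months

Base offense level for theft: 4.
R1 applies: 4 + 1 = 5.
R2 applies (level before this adjustment is 5 < 13, so +1): 5 + 1 = 6.
R3 applies: 6 + 2 = 8.
R4 does not apply.
R5 applies (level before this adjustment is 8 ≥ 8, so +3): 8 + 3 = 11.
R6 applies: 11 − 1 = 10.
R7 does not apply.
Final offense level: 10.
Criminal history: 3 prior points → Category B (2-7).
Level 10 falls in the 10-11 band.
Grid: Level 10-11 × Category B = 32-39 months.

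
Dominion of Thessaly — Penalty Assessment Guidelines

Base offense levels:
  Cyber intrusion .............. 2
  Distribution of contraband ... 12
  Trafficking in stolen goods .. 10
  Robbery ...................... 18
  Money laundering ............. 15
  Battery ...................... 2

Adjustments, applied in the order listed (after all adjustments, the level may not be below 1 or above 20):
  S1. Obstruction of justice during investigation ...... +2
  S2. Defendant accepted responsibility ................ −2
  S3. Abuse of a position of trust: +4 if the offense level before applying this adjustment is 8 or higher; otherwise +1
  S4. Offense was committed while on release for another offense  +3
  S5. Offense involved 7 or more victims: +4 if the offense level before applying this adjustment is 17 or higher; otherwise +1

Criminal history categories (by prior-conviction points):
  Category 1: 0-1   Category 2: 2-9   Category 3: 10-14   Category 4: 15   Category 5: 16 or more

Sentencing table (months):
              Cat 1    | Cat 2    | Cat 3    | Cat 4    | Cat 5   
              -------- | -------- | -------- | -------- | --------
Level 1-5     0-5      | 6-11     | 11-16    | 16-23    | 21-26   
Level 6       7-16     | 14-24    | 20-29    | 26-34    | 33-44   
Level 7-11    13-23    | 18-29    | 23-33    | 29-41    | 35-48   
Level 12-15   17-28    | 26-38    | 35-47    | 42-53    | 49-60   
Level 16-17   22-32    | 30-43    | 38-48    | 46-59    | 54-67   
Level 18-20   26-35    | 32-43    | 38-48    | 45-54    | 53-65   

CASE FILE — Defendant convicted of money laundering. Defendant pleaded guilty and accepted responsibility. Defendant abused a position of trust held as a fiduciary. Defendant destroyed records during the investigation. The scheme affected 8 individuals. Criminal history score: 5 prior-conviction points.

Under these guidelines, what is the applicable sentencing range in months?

Base offense level for money laundering: 15.
S1 applies: 15 + 2 = 17.
S2 applies: 17 − 2 = 15.
S3 applies (level before this adjustment is 15 ≥ 8, so +4): 15 + 4 = 19.
S5 applies (level before this adjustment is 19 ≥ 17, so +4): 19 + 4 = 23.
Level 23 exceeds the maximum of 20; capped at 20.
Final offense level: 20.
Criminal history: 5 prior points → Category 2 (2-9).
Level 20 falls in the 18-20 band.
Grid: Level 18-20 × Category 2 = 32-43 months.

32-43 months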